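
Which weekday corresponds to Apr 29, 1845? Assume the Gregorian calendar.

Doomsday rule: the anchor day for the 1800s is Friday. For year 45: 45÷12 = 3 r 9, and 9÷4 = 2, so 3+9+2 = 14.
Friday + 14 ≡ Friday — that's 1845's doomsday.
In April the doomsday date is Apr 4.
Apr 29 is 25 days after Apr 4; 25 mod 7 = 4, so Friday + 4 = Tuesday.

Tuesday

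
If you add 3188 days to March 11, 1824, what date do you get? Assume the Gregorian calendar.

+365 (one year) → Mar 11, 1825 (2823 left).
+365 (one year) → Mar 11, 1826 (2458 left).
+365 (one year) → Mar 11, 1827 (2093 left).
+366 (one year; includes Feb 29, 1828) → Mar 11, 1828 (1727 left).
+365 (one year) → Mar 11, 1829 (1362 left).
+365 (one year) → Mar 11, 1830 (997 left).
+365 (one year) → Mar 11, 1831 (632 left).
+366 (one year; includes Feb 29, 1832) → Mar 11, 1832 (266 left).
Mar has 31 days: +21 → Apr 1, 1832 (245 left).
Apr has 30 days: +30 → May 1, 1832 (215 left).
May has 31 days: +31 → Jun 1, 1832 (184 left).
Jun has 30 days: +30 → Jul 1, 1832 (154 left).
Jul has 31 days: +31 → Aug 1, 1832 (123 left).
Aug has 31 days: +31 → Sep 1, 1832 (92 left).
Sep has 30 days: +30 → Oct 1, 1832 (62 left).
Oct has 31 days: +31 → Nov 1, 1832 (31 left).
Nov has 30 days: +30 → Dec 1, 1832 (1 left).
+1 → Dec 2, 1832.

December 2, 1832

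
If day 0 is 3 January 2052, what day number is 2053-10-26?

662

Jan 3, 2052 → Jan 3, 2053: 366 days (Feb 29, 2052 is in that span).
Jan 3, 2053 → Feb 3, 2053: 31 days (January has 31).
Feb 3, 2053 → Mar 3, 2053: 28 days (February has 28).
Mar 3, 2053 → Apr 3, 2053: 31 days (March has 31).
Apr 3, 2053 → May 3, 2053: 30 days (April has 30).
May 3, 2053 → Jun 3, 2053: 31 days (May has 31).
Jun 3, 2053 → Jul 3, 2053: 30 days (June has 30).
Jul 3, 2053 → Aug 3, 2053: 31 days (July has 31).
Aug 3, 2053 → Sep 3, 2053: 31 days (August has 31).
Sep 3, 2053 → Oct 3, 2053: 30 days (September has 30).
Oct 3, 2053 → Oct 26, 2053: 23 days.
Total: 662 days.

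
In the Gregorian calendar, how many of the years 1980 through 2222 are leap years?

Multiples of 4 in [1980,2222]: 61.
Of those, multiples of 100: 3 (not leap unless ÷400).
Multiples of 400: 1.
Leap years = 61 − 3 + 1 = 59.

59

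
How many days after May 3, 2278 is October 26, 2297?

7116

May 3, 2278 → May 3, 2279: 365 days.
May 3, 2279 → May 3, 2280: 366 days (Feb 29, 2280 is in that span).
May 3, 2280 → May 3, 2281: 365 days.
May 3, 2281 → May 3, 2282: 365 days.
May 3, 2282 → May 3, 2283: 365 days.
May 3, 2283 → May 3, 2284: 366 days (Feb 29, 2284 is in that span).
May 3, 2284 → May 3, 2285: 365 days.
May 3, 2285 → May 3, 2286: 365 days.
May 3, 2286 → May 3, 2287: 365 days.
May 3, 2287 → May 3, 2288: 366 days (Feb 29, 2288 is in that span).
May 3, 2288 → May 3, 2289: 365 days.
May 3, 2289 → May 3, 2290: 365 days.
May 3, 2290 → May 3, 2291: 365 days.
May 3, 2291 → May 3, 2292: 366 days (Feb 29, 2292 is in that span).
May 3, 2292 → May 3, 2293: 365 days.
May 3, 2293 → May 3, 2294: 365 days.
May 3, 2294 → May 3, 2295: 365 days.
May 3, 2295 → May 3, 2296: 366 days (Feb 29, 2296 is in that span).
May 3, 2296 → May 3, 2297: 365 days.
May 3, 2297 → Jun 3, 2297: 31 days (May has 31).
Jun 3, 2297 → Jul 3, 2297: 30 days (June has 30).
Jul 3, 2297 → Aug 3, 2297: 31 days (July has 31).
Aug 3, 2297 → Sep 3, 2297: 31 days (August has 31).
Sep 3, 2297 → Oct 3, 2297: 30 days (September has 30).
Oct 3, 2297 → Oct 26, 2297: 23 days.
Total: 7116 days.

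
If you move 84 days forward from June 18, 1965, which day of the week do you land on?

Friday

First find the weekday of Jun 18, 1965. Doomsday rule: the anchor day for the 1900s is Wednesday. For year 65: 65÷12 = 5 r 5, and 5÷4 = 1, so 5+5+1 = 11.
Wednesday + 11 ≡ Sunday — that's 1965's doomsday.
In June the doomsday date is Jun 6.
Jun 18 is 12 days after Jun 6; 12 mod 7 = 5, so Sunday + 5 = Friday.
84 mod 7 = 0, so 84 days after a Friday is Friday + 0 = Friday.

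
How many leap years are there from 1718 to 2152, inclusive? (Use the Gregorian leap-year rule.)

Multiples of 4 in [1718,2152]: 109.
Of those, multiples of 100: 4 (not leap unless ÷400).
Multiples of 400: 1.
Leap years = 109 − 4 + 1 = 106.

106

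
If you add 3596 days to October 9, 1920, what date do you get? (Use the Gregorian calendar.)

+365 (one year) → Oct 9, 1921 (3231 left).
+365 (one year) → Oct 9, 1922 (2866 left).
+365 (one year) → Oct 9, 1923 (2501 left).
+366 (one year; includes Feb 29, 1924) → Oct 9, 1924 (2135 left).
+365 (one year) → Oct 9, 1925 (1770 left).
+365 (one year) → Oct 9, 1926 (1405 left).
+365 (one year) → Oct 9, 1927 (1040 left).
+366 (one year; includes Feb 29, 1928) → Oct 9, 1928 (674 left).
+365 (one year) → Oct 9, 1929 (309 left).
Oct has 31 days: +23 → Nov 1, 1929 (286 left).
Nov has 30 days: +30 → Dec 1, 1929 (256 left).
Dec has 31 days: +31 → Jan 1, 1930 (225 left).
Jan has 31 days: +31 → Feb 1, 1930 (194 left).
Feb has 28 days: +28 → Mar 1, 1930 (166 left).
Mar has 31 days: +31 → Apr 1, 1930 (135 left).
Apr has 30 days: +30 → May 1, 1930 (105 left).
May has 31 days: +31 → Jun 1, 1930 (74 left).
Jun has 30 days: +30 → Jul 1, 1930 (44 left).
Jul has 31 days: +31 → Aug 1, 1930 (13 left).
+13 → Aug 14, 1930.

August 14, 1930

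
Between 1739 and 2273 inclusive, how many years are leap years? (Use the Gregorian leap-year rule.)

130

Multiples of 4 in [1739,2273]: 134.
Of those, multiples of 100: 5 (not leap unless ÷400).
Multiples of 400: 1.
Leap years = 134 − 5 + 1 = 130.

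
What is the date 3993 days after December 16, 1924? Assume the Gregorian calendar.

+365 (one year) → Dec 16, 1925 (3628 left).
+365 (one year) → Dec 16, 1926 (3263 left).
+365 (one year) → Dec 16, 1927 (2898 left).
+366 (one year; includes Feb 29, 1928) → Dec 16, 1928 (2532 left).
+365 (one year) → Dec 16, 1929 (2167 left).
+365 (one year) → Dec 16, 1930 (1802 left).
+365 (one year) → Dec 16, 1931 (1437 left).
+366 (one year; includes Feb 29, 1932) → Dec 16, 1932 (1071 left).
+365 (one year) → Dec 16, 1933 (706 left).
+365 (one year) → Dec 16, 1934 (341 left).
Dec has 31 days: +16 → Jan 1, 1935 (325 left).
Jan has 31 days: +31 → Feb 1, 1935 (294 left).
Feb has 28 days: +28 → Mar 1, 1935 (266 left).
Mar has 31 days: +31 → Apr 1, 1935 (235 left).
Apr has 30 days: +30 → May 1, 1935 (205 left).
May has 31 days: +31 → Jun 1, 1935 (174 left).
Jun has 30 days: +30 → Jul 1, 1935 (144 left).
Jul has 31 days: +31 → Aug 1, 1935 (113 left).
Aug has 31 days: +31 → Sep 1, 1935 (82 left).
Sep has 30 days: +30 → Oct 1, 1935 (52 left).
Oct has 31 days: +31 → Nov 1, 1935 (21 left).
+21 → Nov 22, 1935.

November 22, 1935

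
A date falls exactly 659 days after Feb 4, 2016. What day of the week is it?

First find the weekday of Feb 4, 2016. Doomsday rule: the anchor day for the 2000s is Tuesday. For year 16: 16÷12 = 1 r 4, and 4÷4 = 1, so 1+4+1 = 6.
Tuesday + 6 ≡ Monday — that's 2016's doomsday.
In February the doomsday date is Feb 29 (2016 is a leap year (divisible by 4)).
Feb 4 is 25 days before Feb 29; 25 mod 7 = 4, so Monday − 4 = Thursday.
659 mod 7 = 1, so 659 days after a Thursday is Thursday + 1 = Friday.

Friday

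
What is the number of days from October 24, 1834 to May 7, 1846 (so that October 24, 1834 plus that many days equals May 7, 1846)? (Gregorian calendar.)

Oct 24, 1834 → Oct 24, 1835: 365 days.
Oct 24, 1835 → Oct 24, 1836: 366 days (Feb 29, 1836 is in that span).
Oct 24, 1836 → Oct 24, 1837: 365 days.
Oct 24, 1837 → Oct 24, 1838: 365 days.
Oct 24, 1838 → Oct 24, 1839: 365 days.
Oct 24, 1839 → Oct 24, 1840: 366 days (Feb 29, 1840 is in that span).
Oct 24, 1840 → Oct 24, 1841: 365 days.
Oct 24, 1841 → Oct 24, 1842: 365 days.
Oct 24, 1842 → Oct 24, 1843: 365 days.
Oct 24, 1843 → Oct 24, 1844: 366 days (Feb 29, 1844 is in that span).
Oct 24, 1844 → Oct 24, 1845: 365 days.
Oct 24, 1845 → Nov 24, 1845: 31 days (October has 31).
Nov 24, 1845 → Dec 24, 1845: 30 days (November has 30).
Dec 24, 1845 → Jan 24, 1846: 31 days (December has 31).
Jan 24, 1846 → Feb 24, 1846: 31 days (January has 31).
Feb 24, 1846 → Mar 24, 1846: 28 days (February has 28).
Mar 24, 1846 → Apr 24, 1846: 31 days (March has 31).
Apr 24, 1846 → May 7, 1846: 13 days.
Total: 4213 days.

4213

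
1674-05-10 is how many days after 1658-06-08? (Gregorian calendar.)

5815

Jun 8, 1658 → Jun 8, 1659: 365 days.
Jun 8, 1659 → Jun 8, 1660: 366 days (Feb 29, 1660 is in that span).
Jun 8, 1660 → Jun 8, 1661: 365 days.
Jun 8, 1661 → Jun 8, 1662: 365 days.
Jun 8, 1662 → Jun 8, 1663: 365 days.
Jun 8, 1663 → Jun 8, 1664: 366 days (Feb 29, 1664 is in that span).
Jun 8, 1664 → Jun 8, 1665: 365 days.
Jun 8, 1665 → Jun 8, 1666: 365 days.
Jun 8, 1666 → Jun 8, 1667: 365 days.
Jun 8, 1667 → Jun 8, 1668: 366 days (Feb 29, 1668 is in that span).
Jun 8, 1668 → Jun 8, 1669: 365 days.
Jun 8, 1669 → Jun 8, 1670: 365 days.
Jun 8, 1670 → Jun 8, 1671: 365 days.
Jun 8, 1671 → Jun 8, 1672: 366 days (Feb 29, 1672 is in that span).
Jun 8, 1672 → Jun 8, 1673: 365 days.
Jun 8, 1673 → Jul 8, 1673: 30 days (June has 30).
Jul 8, 1673 → Aug 8, 1673: 31 days (July has 31).
Aug 8, 1673 → Sep 8, 1673: 31 days (August has 31).
Sep 8, 1673 → Oct 8, 1673: 30 days (September has 30).
Oct 8, 1673 → Nov 8, 1673: 31 days (October has 31).
Nov 8, 1673 → Dec 8, 1673: 30 days (November has 30).
Dec 8, 1673 → Jan 8, 1674: 31 days (December has 31).
Jan 8, 1674 → Feb 8, 1674: 31 days (January has 31).
Feb 8, 1674 → Mar 8, 1674: 28 days (February has 28).
Mar 8, 1674 → Apr 8, 1674: 31 days (March has 31).
Apr 8, 1674 → May 8, 1674: 30 days (April has 30).
May 8, 1674 → May 10, 1674: 2 days.
Total: 5815 days.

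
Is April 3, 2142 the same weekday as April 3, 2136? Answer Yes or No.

From Apr 3, 2136 to Apr 3, 2142 is 2191 days.
2191 mod 7 = 0, so they are the same weekday.
(Apr 3, 2136 is a Tuesday; Apr 3, 2142 is a Tuesday.)

Yes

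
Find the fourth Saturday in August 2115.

August 24, 2115

August 1, 2115 is a Thursday.
The first Saturday is therefore August 3 (2 days later).
The fourth Saturday is 3 + 3×7 = August 24.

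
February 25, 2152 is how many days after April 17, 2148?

1409

Apr 17, 2148 → Apr 17, 2149: 365 days.
Apr 17, 2149 → Apr 17, 2150: 365 days.
Apr 17, 2150 → Apr 17, 2151: 365 days.
Apr 17, 2151 → May 17, 2151: 30 days (April has 30).
May 17, 2151 → Jun 17, 2151: 31 days (May has 31).
Jun 17, 2151 → Jul 17, 2151: 30 days (June has 30).
Jul 17, 2151 → Aug 17, 2151: 31 days (July has 31).
Aug 17, 2151 → Sep 17, 2151: 31 days (August has 31).
Sep 17, 2151 → Oct 17, 2151: 30 days (September has 30).
Oct 17, 2151 → Nov 17, 2151: 31 days (October has 31).
Nov 17, 2151 → Dec 17, 2151: 30 days (November has 30).
Dec 17, 2151 → Jan 17, 2152: 31 days (December has 31).
Jan 17, 2152 → Feb 17, 2152: 31 days (January has 31).
Feb 17, 2152 → Feb 25, 2152: 8 days.
Total: 1409 days.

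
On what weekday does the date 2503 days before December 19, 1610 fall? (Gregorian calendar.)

Dec 19, 1610 is a Sunday.
2503 mod 7 = 4, so 2503 days before a Sunday is Sunday − 4 = Wednesday.

Wednesday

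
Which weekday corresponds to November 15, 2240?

Doomsday rule: the anchor day for the 2200s is Friday. For year 40: 40÷12 = 3 r 4, and 4÷4 = 1, so 3+4+1 = 8.
Friday + 8 ≡ Saturday — that's 2240's doomsday.
In November the doomsday date is Nov 7.
Nov 15 is 8 days after Nov 7; 8 mod 7 = 1, so Saturday + 1 = Sunday.

Sunday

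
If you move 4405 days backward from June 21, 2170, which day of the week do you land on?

Tuesday

First find the weekday of Jun 21, 2170. Doomsday rule: the anchor day for the 2100s is Sunday. For year 70: 70÷12 = 5 r 10, and 10÷4 = 2, so 5+10+2 = 17.
Sunday + 17 ≡ Wednesday — that's 2170's doomsday.
In June the doomsday date is Jun 6.
Jun 21 is 15 days after Jun 6; 15 mod 7 = 1, so Wednesday + 1 = Thursday.
4405 mod 7 = 2, so 4405 days before a Thursday is Thursday − 2 = Tuesday.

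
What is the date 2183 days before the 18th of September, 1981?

−365 (one year) → Sep 18, 1980 (1818 left).
−366 (one year; includes Feb 29, 1980) → Sep 18, 1979 (1452 left).
−365 (one year) → Sep 18, 1978 (1087 left).
−365 (one year) → Sep 18, 1977 (722 left).
−365 (one year) → Sep 18, 1976 (357 left).
−18 → Aug 31, 1976 (end of Aug, 31 days; 339 left).
−31 → Jul 31, 1976 (end of Jul, 31 days; 308 left).
−31 → Jun 30, 1976 (end of Jun, 30 days; 277 left).
−30 → May 31, 1976 (end of May, 31 days; 247 left).
−31 → Apr 30, 1976 (end of Apr, 30 days; 216 left).
−30 → Mar 31, 1976 (end of Mar, 31 days; 186 left).
−31 → Feb 29, 1976 (end of Feb, 29 days; 155 left).
−29 → Jan 31, 1976 (end of Jan, 31 days; 126 left).
−31 → Dec 31, 1975 (end of Dec, 31 days; 95 left).
−31 → Nov 30, 1975 (end of Nov, 30 days; 64 left).
−30 → Oct 31, 1975 (end of Oct, 31 days; 34 left).
−31 → Sep 30, 1975 (end of Sep, 30 days; 3 left).
−3 → Sep 27, 1975.

September 27, 1975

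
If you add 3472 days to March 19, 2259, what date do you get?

+366 (one year; includes Feb 29, 2260) → Mar 19, 2260 (3106 left).
+365 (one year) → Mar 19, 2261 (2741 left).
+365 (one year) → Mar 19, 2262 (2376 left).
+365 (one year) → Mar 19, 2263 (2011 left).
+366 (one year; includes Feb 29, 2264) → Mar 19, 2264 (1645 left).
+365 (one year) → Mar 19, 2265 (1280 left).
+365 (one year) → Mar 19, 2266 (915 left).
+365 (one year) → Mar 19, 2267 (550 left).
+366 (one year; includes Feb 29, 2268) → Mar 19, 2268 (184 left).
Mar has 31 days: +13 → Apr 1, 2268 (171 left).
Apr has 30 days: +30 → May 1, 2268 (141 left).
May has 31 days: +31 → Jun 1, 2268 (110 left).
Jun has 30 days: +30 → Jul 1, 2268 (80 left).
Jul has 31 days: +31 → Aug 1, 2268 (49 left).
Aug has 31 days: +31 → Sep 1, 2268 (18 left).
+18 → Sep 19, 2268.

September 19, 2268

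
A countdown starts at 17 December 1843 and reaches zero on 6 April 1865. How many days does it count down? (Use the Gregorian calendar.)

Dec 17, 1843 → Dec 17, 1844: 366 days (Feb 29, 1844 is in that span).
Dec 17, 1844 → Dec 17, 1845: 365 days.
Dec 17, 1845 → Dec 17, 1846: 365 days.
Dec 17, 1846 → Dec 17, 1847: 365 days.
Dec 17, 1847 → Dec 17, 1848: 366 days (Feb 29, 1848 is in that span).
Dec 17, 1848 → Dec 17, 1849: 365 days.
Dec 17, 1849 → Dec 17, 1850: 365 days.
Dec 17, 1850 → Dec 17, 1851: 365 days.
Dec 17, 1851 → Dec 17, 1852: 366 days (Feb 29, 1852 is in that span).
Dec 17, 1852 → Dec 17, 1853: 365 days.
Dec 17, 1853 → Dec 17, 1854: 365 days.
Dec 17, 1854 → Dec 17, 1855: 365 days.
Dec 17, 1855 → Dec 17, 1856: 366 days (Feb 29, 1856 is in that span).
Dec 17, 1856 → Dec 17, 1857: 365 days.
Dec 17, 1857 → Dec 17, 1858: 365 days.
Dec 17, 1858 → Dec 17, 1859: 365 days.
Dec 17, 1859 → Dec 17, 1860: 366 days (Feb 29, 1860 is in that span).
Dec 17, 1860 → Dec 17, 1861: 365 days.
Dec 17, 1861 → Dec 17, 1862: 365 days.
Dec 17, 1862 → Dec 17, 1863: 365 days.
Dec 17, 1863 → Dec 17, 1864: 366 days (Feb 29, 1864 is in that span).
Dec 17, 1864 → Jan 17, 1865: 31 days (December has 31).
Jan 17, 1865 → Feb 17, 1865: 31 days (January has 31).
Feb 17, 1865 → Mar 17, 1865: 28 days (February has 28).
Mar 17, 1865 → Apr 6, 1865: 20 days.
Total: 7781 days.

7781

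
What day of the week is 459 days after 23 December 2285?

Sunday

Dec 23, 2285 is a Wednesday.
459 mod 7 = 4, so 459 days after a Wednesday is Wednesday + 4 = Sunday.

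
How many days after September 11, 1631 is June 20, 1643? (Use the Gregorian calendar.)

4300

Sep 11, 1631 → Sep 11, 1632: 366 days (Feb 29, 1632 is in that span).
Sep 11, 1632 → Sep 11, 1633: 365 days.
Sep 11, 1633 → Sep 11, 1634: 365 days.
Sep 11, 1634 → Sep 11, 1635: 365 days.
Sep 11, 1635 → Sep 11, 1636: 366 days (Feb 29, 1636 is in that span).
Sep 11, 1636 → Sep 11, 1637: 365 days.
Sep 11, 1637 → Sep 11, 1638: 365 days.
Sep 11, 1638 → Sep 11, 1639: 365 days.
Sep 11, 1639 → Sep 11, 1640: 366 days (Feb 29, 1640 is in that span).
Sep 11, 1640 → Sep 11, 1641: 365 days.
Sep 11, 1641 → Sep 11, 1642: 365 days.
Sep 11, 1642 → Oct 11, 1642: 30 days (September has 30).
Oct 11, 1642 → Nov 11, 1642: 31 days (October has 31).
Nov 11, 1642 → Dec 11, 1642: 30 days (November has 30).
Dec 11, 1642 → Jan 11, 1643: 31 days (December has 31).
Jan 11, 1643 → Feb 11, 1643: 31 days (January has 31).
Feb 11, 1643 → Mar 11, 1643: 28 days (February has 28).
Mar 11, 1643 → Apr 11, 1643: 31 days (March has 31).
Apr 11, 1643 → May 11, 1643: 30 days (April has 30).
May 11, 1643 → Jun 11, 1643: 31 days (May has 31).
Jun 11, 1643 → Jun 20, 1643: 9 days.
Total: 4300 days.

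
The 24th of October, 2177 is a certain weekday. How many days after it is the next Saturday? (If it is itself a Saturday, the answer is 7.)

1

Oct 24, 2177 is a Friday.
From Friday to the next Saturday is 1 day.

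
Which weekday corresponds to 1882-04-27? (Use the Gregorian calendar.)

Thursday

Doomsday rule: the anchor day for the 1800s is Friday. For year 82: 82÷12 = 6 r 10, and 10÷4 = 2, so 6+10+2 = 18.
Friday + 18 ≡ Tuesday — that's 1882's doomsday.
In April the doomsday date is Apr 4.
Apr 27 is 23 days after Apr 4; 23 mod 7 = 2, so Tuesday + 2 = Thursday.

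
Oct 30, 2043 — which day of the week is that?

January 1, 2043 is a Thursday.
Jan 1, 2043 → Feb 1, 2043: 31 days (January has 31).
Feb 1, 2043 → Mar 1, 2043: 28 days (February has 28).
Mar 1, 2043 → Apr 1, 2043: 31 days (March has 31).
Apr 1, 2043 → May 1, 2043: 30 days (April has 30).
May 1, 2043 → Jun 1, 2043: 31 days (May has 31).
Jun 1, 2043 → Jul 1, 2043: 30 days (June has 30).
Jul 1, 2043 → Aug 1, 2043: 31 days (July has 31).
Aug 1, 2043 → Sep 1, 2043: 31 days (August has 31).
Sep 1, 2043 → Oct 1, 2043: 30 days (September has 30).
Oct 1, 2043 → Oct 30, 2043: 29 days.
Total: 302 days.
302 mod 7 = 1, so Thursday + 1 = Friday.

Friday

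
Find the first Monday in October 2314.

October 5, 2314

October 1, 2314 is a Thursday.
The first Monday is therefore October 5 (4 days later).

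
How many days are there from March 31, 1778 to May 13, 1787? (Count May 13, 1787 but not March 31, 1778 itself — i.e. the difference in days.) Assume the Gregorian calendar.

3330

Mar 31, 1778 → Mar 31, 1779: 365 days.
Mar 31, 1779 → Mar 31, 1780: 366 days (Feb 29, 1780 is in that span).
Mar 31, 1780 → Mar 31, 1781: 365 days.
Mar 31, 1781 → Mar 31, 1782: 365 days.
Mar 31, 1782 → Mar 31, 1783: 365 days.
Mar 31, 1783 → Mar 31, 1784: 366 days (Feb 29, 1784 is in that span).
Mar 31, 1784 → Mar 31, 1785: 365 days.
Mar 31, 1785 → Mar 31, 1786: 365 days.
Mar 31, 1786 → Mar 31, 1787: 365 days.
Mar 31, 1787 → Apr 30, 1787: 30 days (March has 31).
Apr 30, 1787 → May 13, 1787: 13 days.
Total: 3330 days.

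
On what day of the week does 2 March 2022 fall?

January 1, 2022 is a Saturday.
Jan 1, 2022 → Feb 1, 2022: 31 days (January has 31).
Feb 1, 2022 → Mar 1, 2022: 28 days (February has 28).
Mar 1, 2022 → Mar 2, 2022: 1 days.
Total: 60 days.
60 mod 7 = 4, so Saturday + 4 = Wednesday.

Wednesday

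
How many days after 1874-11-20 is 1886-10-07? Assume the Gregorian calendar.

Nov 20, 1874 → Nov 20, 1875: 365 days.
Nov 20, 1875 → Nov 20, 1876: 366 days (Feb 29, 1876 is in that span).
Nov 20, 1876 → Nov 20, 1877: 365 days.
Nov 20, 1877 → Nov 20, 1878: 365 days.
Nov 20, 1878 → Nov 20, 1879: 365 days.
Nov 20, 1879 → Nov 20, 1880: 366 days (Feb 29, 1880 is in that span).
Nov 20, 1880 → Nov 20, 1881: 365 days.
Nov 20, 1881 → Nov 20, 1882: 365 days.
Nov 20, 1882 → Nov 20, 1883: 365 days.
Nov 20, 1883 → Nov 20, 1884: 366 days (Feb 29, 1884 is in that span).
Nov 20, 1884 → Nov 20, 1885: 365 days.
Nov 20, 1885 → Dec 20, 1885: 30 days (November has 30).
Dec 20, 1885 → Jan 20, 1886: 31 days (December has 31).
Jan 20, 1886 → Feb 20, 1886: 31 days (January has 31).
Feb 20, 1886 → Mar 20, 1886: 28 days (February has 28).
Mar 20, 1886 → Apr 20, 1886: 31 days (March has 31).
Apr 20, 1886 → May 20, 1886: 30 days (April has 30).
May 20, 1886 → Jun 20, 1886: 31 days (May has 31).
Jun 20, 1886 → Jul 20, 1886: 30 days (June has 30).
Jul 20, 1886 → Aug 20, 1886: 31 days (July has 31).
Aug 20, 1886 → Sep 20, 1886: 31 days (August has 31).
Sep 20, 1886 → Oct 7, 1886: 17 days.
Total: 4339 days.

4339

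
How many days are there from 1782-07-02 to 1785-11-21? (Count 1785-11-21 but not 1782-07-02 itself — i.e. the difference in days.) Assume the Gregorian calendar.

Jul 2, 1782 → Jul 2, 1783: 365 days.
Jul 2, 1783 → Jul 2, 1784: 366 days (Feb 29, 1784 is in that span).
Jul 2, 1784 → Jul 2, 1785: 365 days.
Jul 2, 1785 → Aug 2, 1785: 31 days (July has 31).
Aug 2, 1785 → Sep 2, 1785: 31 days (August has 31).
Sep 2, 1785 → Oct 2, 1785: 30 days (September has 30).
Oct 2, 1785 → Nov 2, 1785: 31 days (October has 31).
Nov 2, 1785 → Nov 21, 1785: 19 days.
Total: 1238 days.

1238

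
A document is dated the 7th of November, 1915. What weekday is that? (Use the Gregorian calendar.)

Sunday

Doomsday rule: the anchor day for the 1900s is Wednesday. For year 15: 15÷12 = 1 r 3, and 3÷4 = 0, so 1+3+0 = 4.
Wednesday + 4 ≡ Sunday — that's 1915's doomsday.
In November the doomsday date is Nov 7.
Nov 7 is the doomsday itself: Sunday.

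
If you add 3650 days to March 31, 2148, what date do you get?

+365 (one year) → Mar 31, 2149 (3285 left).
+365 (one year) → Mar 31, 2150 (2920 left).
+365 (one year) → Mar 31, 2151 (2555 left).
+366 (one year; includes Feb 29, 2152) → Mar 31, 2152 (2189 left).
+365 (one year) → Mar 31, 2153 (1824 left).
+365 (one year) → Mar 31, 2154 (1459 left).
+365 (one year) → Mar 31, 2155 (1094 left).
+366 (one year; includes Feb 29, 2156) → Mar 31, 2156 (728 left).
+365 (one year) → Mar 31, 2157 (363 left).
Mar has 31 days: +1 → Apr 1, 2157 (362 left).
Apr has 30 days: +30 → May 1, 2157 (332 left).
May has 31 days: +31 → Jun 1, 2157 (301 left).
Jun has 30 days: +30 → Jul 1, 2157 (271 left).
Jul has 31 days: +31 → Aug 1, 2157 (240 left).
Aug has 31 days: +31 → Sep 1, 2157 (209 left).
Sep has 30 days: +30 → Oct 1, 2157 (179 left).
Oct has 31 days: +31 → Nov 1, 2157 (148 left).
Nov has 30 days: +30 → Dec 1, 2157 (118 left).
Dec has 31 days: +31 → Jan 1, 2158 (87 left).
Jan has 31 days: +31 → Feb 1, 2158 (56 left).
Feb has 28 days: +28 → Mar 1, 2158 (28 left).
+28 → Mar 29, 2158.

March 29, 2158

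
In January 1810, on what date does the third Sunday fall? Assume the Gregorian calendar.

January 1, 1810 is a Monday.
The first Sunday is therefore January 7 (6 days later).
The third Sunday is 7 + 2×7 = January 21.

January 21, 1810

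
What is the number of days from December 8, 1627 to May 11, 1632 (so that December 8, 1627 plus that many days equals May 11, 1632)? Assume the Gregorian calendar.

1616

Dec 8, 1627 → Dec 8, 1628: 366 days (Feb 29, 1628 is in that span).
Dec 8, 1628 → Dec 8, 1629: 365 days.
Dec 8, 1629 → Dec 8, 1630: 365 days.
Dec 8, 1630 → Dec 8, 1631: 365 days.
Dec 8, 1631 → Jan 8, 1632: 31 days (December has 31).
Jan 8, 1632 → Feb 8, 1632: 31 days (January has 31).
Feb 8, 1632 → Mar 8, 1632: 29 days (February has 29).
Mar 8, 1632 → Apr 8, 1632: 31 days (March has 31).
Apr 8, 1632 → May 8, 1632: 30 days (April has 30).
May 8, 1632 → May 11, 1632: 3 days.
Total: 1616 days.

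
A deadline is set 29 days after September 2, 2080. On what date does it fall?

Sep has 30 days: +29 → Oct 1, 2080 (0 left).

October 1, 2080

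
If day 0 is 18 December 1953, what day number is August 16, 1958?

Dec 18, 1953 → Dec 18, 1954: 365 days.
Dec 18, 1954 → Dec 18, 1955: 365 days.
Dec 18, 1955 → Dec 18, 1956: 366 days (Feb 29, 1956 is in that span).
Dec 18, 1956 → Dec 18, 1957: 365 days.
Dec 18, 1957 → Jan 18, 1958: 31 days (December has 31).
Jan 18, 1958 → Feb 18, 1958: 31 days (January has 31).
Feb 18, 1958 → Mar 18, 1958: 28 days (February has 28).
Mar 18, 1958 → Apr 18, 1958: 31 days (March has 31).
Apr 18, 1958 → May 18, 1958: 30 days (April has 30).
May 18, 1958 → Jun 18, 1958: 31 days (May has 31).
Jun 18, 1958 → Jul 18, 1958: 30 days (June has 30).
Jul 18, 1958 → Aug 16, 1958: 29 days.
Total: 1702 days.

1702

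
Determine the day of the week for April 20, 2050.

January 1, 2050 is a Saturday.
Jan 1, 2050 → Feb 1, 2050: 31 days (January has 31).
Feb 1, 2050 → Mar 1, 2050: 28 days (February has 28).
Mar 1, 2050 → Apr 1, 2050: 31 days (March has 31).
Apr 1, 2050 → Apr 20, 2050: 19 days.
Total: 109 days.
109 mod 7 = 4, so Saturday + 4 = Wednesday.

Wednesday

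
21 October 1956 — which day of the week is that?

January 1, 1956 is a Sunday.
Jan 1, 1956 → Feb 1, 1956: 31 days (January has 31).
Feb 1, 1956 → Mar 1, 1956: 29 days (February has 29).
Mar 1, 1956 → Apr 1, 1956: 31 days (March has 31).
Apr 1, 1956 → May 1, 1956: 30 days (April has 30).
May 1, 1956 → Jun 1, 1956: 31 days (May has 31).
Jun 1, 1956 → Jul 1, 1956: 30 days (June has 30).
Jul 1, 1956 → Aug 1, 1956: 31 days (July has 31).
Aug 1, 1956 → Sep 1, 1956: 31 days (August has 31).
Sep 1, 1956 → Oct 1, 1956: 30 days (September has 30).
Oct 1, 1956 → Oct 21, 1956: 20 days.
Total: 294 days.
294 mod 7 = 0, so Sunday + 0 = Sunday.

Sunday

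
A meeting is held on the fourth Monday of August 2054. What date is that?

August 1, 2054 is a Saturday.
The first Monday is therefore August 3 (2 days later).
The fourth Monday is 3 + 3×7 = August 24.

August 24, 2054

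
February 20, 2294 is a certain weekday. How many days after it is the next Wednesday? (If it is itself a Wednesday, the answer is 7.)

1

Feb 20, 2294 is a Tuesday.
From Tuesday to the next Wednesday is 1 day.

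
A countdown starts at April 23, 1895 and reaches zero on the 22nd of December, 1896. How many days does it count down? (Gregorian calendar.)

Apr 23, 1895 → Apr 23, 1896: 366 days (Feb 29, 1896 is in that span).
Apr 23, 1896 → May 23, 1896: 30 days (April has 30).
May 23, 1896 → Jun 23, 1896: 31 days (May has 31).
Jun 23, 1896 → Jul 23, 1896: 30 days (June has 30).
Jul 23, 1896 → Aug 23, 1896: 31 days (July has 31).
Aug 23, 1896 → Sep 23, 1896: 31 days (August has 31).
Sep 23, 1896 → Oct 23, 1896: 30 days (September has 30).
Oct 23, 1896 → Nov 23, 1896: 31 days (October has 31).
Nov 23, 1896 → Dec 22, 1896: 29 days.
Total: 609 days.

609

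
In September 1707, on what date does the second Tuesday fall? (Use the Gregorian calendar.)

September 1, 1707 is a Thursday.
The first Tuesday is therefore September 6 (5 days later).
The second Tuesday is 6 + 1×7 = September 13.

September 13, 1707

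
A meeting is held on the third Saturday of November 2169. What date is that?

November 18, 2169

November 1, 2169 is a Wednesday.
The first Saturday is therefore November 4 (3 days later).
The third Saturday is 4 + 2×7 = November 18.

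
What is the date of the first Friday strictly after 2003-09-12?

September 19, 2003

Sep 12, 2003 is a Friday.
From Friday to the next Friday is 7 days.
Sep 12, 2003 + 7 = Sep 19, 2003.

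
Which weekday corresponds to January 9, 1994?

January 1, 1994 is a Saturday.
Jan 1, 1994 → Jan 9, 1994: 8 days.
Total: 8 days.
8 mod 7 = 1, so Saturday + 1 = Sunday.

Sunday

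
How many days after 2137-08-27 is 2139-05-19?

630

Aug 27, 2137 → Aug 27, 2138: 365 days.
Aug 27, 2138 → Sep 27, 2138: 31 days (August has 31).
Sep 27, 2138 → Oct 27, 2138: 30 days (September has 30).
Oct 27, 2138 → Nov 27, 2138: 31 days (October has 31).
Nov 27, 2138 → Dec 27, 2138: 30 days (November has 30).
Dec 27, 2138 → Jan 27, 2139: 31 days (December has 31).
Jan 27, 2139 → Feb 27, 2139: 31 days (January has 31).
Feb 27, 2139 → Mar 27, 2139: 28 days (February has 28).
Mar 27, 2139 → Apr 27, 2139: 31 days (March has 31).
Apr 27, 2139 → May 19, 2139: 22 days.
Total: 630 days.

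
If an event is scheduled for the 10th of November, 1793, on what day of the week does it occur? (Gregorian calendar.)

Doomsday rule: the anchor day for the 1700s is Sunday. For year 93: 93÷12 = 7 r 9, and 9÷4 = 2, so 7+9+2 = 18.
Sunday + 18 ≡ Thursday — that's 1793's doomsday.
In November the doomsday date is Nov 7.
Nov 10 is 3 days after Nov 7; 3 mod 7 = 3, so Thursday + 3 = Sunday.

Sunday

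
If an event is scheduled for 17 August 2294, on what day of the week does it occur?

Doomsday rule: the anchor day for the 2200s is Friday. For year 94: 94÷12 = 7 r 10, and 10÷4 = 2, so 7+10+2 = 19.
Friday + 19 ≡ Wednesday — that's 2294's doomsday.
In August the doomsday date is Aug 8.
Aug 17 is 9 days after Aug 8; 9 mod 7 = 2, so Wednesday + 2 = Friday.

Friday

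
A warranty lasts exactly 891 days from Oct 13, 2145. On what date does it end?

March 22, 2148

+365 (one year) → Oct 13, 2146 (526 left).
+365 (one year) → Oct 13, 2147 (161 left).
Oct has 31 days: +19 → Nov 1, 2147 (142 left).
Nov has 30 days: +30 → Dec 1, 2147 (112 left).
Dec has 31 days: +31 → Jan 1, 2148 (81 left).
Jan has 31 days: +31 → Feb 1, 2148 (50 left).
Feb has 29 days: +29 → Mar 1, 2148 (21 left).
+21 → Mar 22, 2148.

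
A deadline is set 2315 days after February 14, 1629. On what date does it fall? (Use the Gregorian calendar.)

+365 (one year) → Feb 14, 1630 (1950 left).
+365 (one year) → Feb 14, 1631 (1585 left).
+365 (one year) → Feb 14, 1632 (1220 left).
+366 (one year; includes Feb 29, 1632) → Feb 14, 1633 (854 left).
+365 (one year) → Feb 14, 1634 (489 left).
+365 (one year) → Feb 14, 1635 (124 left).
Feb has 28 days: +15 → Mar 1, 1635 (109 left).
Mar has 31 days: +31 → Apr 1, 1635 (78 left).
Apr has 30 days: +30 → May 1, 1635 (48 left).
May has 31 days: +31 → Jun 1, 1635 (17 left).
+17 → Jun 18, 1635.

June 18, 1635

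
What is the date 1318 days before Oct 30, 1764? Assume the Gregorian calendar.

March 22, 1761

−366 (one year; includes Feb 29, 1764) → Oct 30, 1763 (952 left).
−365 (one year) → Oct 30, 1762 (587 left).
−365 (one year) → Oct 30, 1761 (222 left).
−30 → Sep 30, 1761 (end of Sep, 30 days; 192 left).
−30 → Aug 31, 1761 (end of Aug, 31 days; 162 left).
−31 → Jul 31, 1761 (end of Jul, 31 days; 131 left).
−31 → Jun 30, 1761 (end of Jun, 30 days; 100 left).
−30 → May 31, 1761 (end of May, 31 days; 70 left).
−31 → Apr 30, 1761 (end of Apr, 30 days; 39 left).
−30 → Mar 31, 1761 (end of Mar, 31 days; 9 left).
−9 → Mar 22, 1761.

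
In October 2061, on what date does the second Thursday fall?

October 13, 2061

October 1, 2061 is a Saturday.
The first Thursday is therefore October 6 (5 days later).
The second Thursday is 6 + 1×7 = October 13.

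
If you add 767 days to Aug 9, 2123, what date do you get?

September 14, 2125

+366 (one year; includes Feb 29, 2124) → Aug 9, 2124 (401 left).
+365 (one year) → Aug 9, 2125 (36 left).
Aug has 31 days: +23 → Sep 1, 2125 (13 left).
+13 → Sep 14, 2125.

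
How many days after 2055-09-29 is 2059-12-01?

1524

Sep 29, 2055 → Sep 29, 2056: 366 days (Feb 29, 2056 is in that span).
Sep 29, 2056 → Sep 29, 2057: 365 days.
Sep 29, 2057 → Sep 29, 2058: 365 days.
Sep 29, 2058 → Sep 29, 2059: 365 days.
Sep 29, 2059 → Oct 29, 2059: 30 days (September has 30).
Oct 29, 2059 → Nov 29, 2059: 31 days (October has 31).
Nov 29, 2059 → Dec 1, 2059: 2 days.
Total: 1524 days.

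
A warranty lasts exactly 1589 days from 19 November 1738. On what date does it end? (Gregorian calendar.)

+365 (one year) → Nov 19, 1739 (1224 left).
+366 (one year; includes Feb 29, 1740) → Nov 19, 1740 (858 left).
+365 (one year) → Nov 19, 1741 (493 left).
+365 (one year) → Nov 19, 1742 (128 left).
Nov has 30 days: +12 → Dec 1, 1742 (116 left).
Dec has 31 days: +31 → Jan 1, 1743 (85 left).
Jan has 31 days: +31 → Feb 1, 1743 (54 left).
Feb has 28 days: +28 → Mar 1, 1743 (26 left).
+26 → Mar 27, 1743.

March 27, 1743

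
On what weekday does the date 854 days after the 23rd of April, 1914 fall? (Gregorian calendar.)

Thursday

First find the weekday of Apr 23, 1914. Doomsday rule: the anchor day for the 1900s is Wednesday. For year 14: 14÷12 = 1 r 2, and 2÷4 = 0, so 1+2+0 = 3.
Wednesday + 3 ≡ Saturday — that's 1914's doomsday.
In April the doomsday date is Apr 4.
Apr 23 is 19 days after Apr 4; 19 mod 7 = 5, so Saturday + 5 = Thursday.
854 mod 7 = 0, so 854 days after a Thursday is Thursday + 0 = Thursday.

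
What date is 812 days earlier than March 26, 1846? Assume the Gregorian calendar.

−365 (one year) → Mar 26, 1845 (447 left).
−365 (one year) → Mar 26, 1844 (82 left).
−26 → Feb 29, 1844 (end of Feb, 29 days; 56 left).
−29 → Jan 31, 1844 (end of Jan, 31 days; 27 left).
−27 → Jan 4, 1844.

January 4, 1844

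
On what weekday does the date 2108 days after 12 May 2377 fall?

Friday

May 12, 2377 is a Thursday.
2108 mod 7 = 1, so 2108 days after a Thursday is Thursday + 1 = Friday.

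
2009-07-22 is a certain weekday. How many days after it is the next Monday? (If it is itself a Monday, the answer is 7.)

Jul 22, 2009 is a Wednesday.
From Wednesday to the next Monday is 5 days.

5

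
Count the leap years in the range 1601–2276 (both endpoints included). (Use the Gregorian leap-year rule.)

164

Multiples of 4 in [1601,2276]: 169.
Of those, multiples of 100: 6 (not leap unless ÷400).
Multiples of 400: 1.
Leap years = 169 − 6 + 1 = 164.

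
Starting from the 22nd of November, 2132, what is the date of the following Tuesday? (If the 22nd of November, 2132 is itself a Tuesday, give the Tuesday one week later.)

November 25, 2132

Nov 22, 2132 is a Saturday.
From Saturday to the next Tuesday is 3 days.
Nov 22, 2132 + 3 = Nov 25, 2132.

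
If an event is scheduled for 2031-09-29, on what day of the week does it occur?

Monday

Doomsday rule: the anchor day for the 2000s is Tuesday. For year 31: 31÷12 = 2 r 7, and 7÷4 = 1, so 2+7+1 = 10.
Tuesday + 10 ≡ Friday — that's 2031's doomsday.
In September the doomsday date is Sep 5.
Sep 29 is 24 days after Sep 5; 24 mod 7 = 3, so Friday + 3 = Monday.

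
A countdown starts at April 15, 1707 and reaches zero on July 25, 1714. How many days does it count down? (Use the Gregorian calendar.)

Apr 15, 1707 → Apr 15, 1708: 366 days (Feb 29, 1708 is in that span).
Apr 15, 1708 → Apr 15, 1709: 365 days.
Apr 15, 1709 → Apr 15, 1710: 365 days.
Apr 15, 1710 → Apr 15, 1711: 365 days.
Apr 15, 1711 → Apr 15, 1712: 366 days (Feb 29, 1712 is in that span).
Apr 15, 1712 → Apr 15, 1713: 365 days.
Apr 15, 1713 → Apr 15, 1714: 365 days.
Apr 15, 1714 → May 15, 1714: 30 days (April has 30).
May 15, 1714 → Jun 15, 1714: 31 days (May has 31).
Jun 15, 1714 → Jul 15, 1714: 30 days (June has 30).
Jul 15, 1714 → Jul 25, 1714: 10 days.
Total: 2658 days.

2658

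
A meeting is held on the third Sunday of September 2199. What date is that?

September 15, 2199

September 1, 2199 is a Sunday.
The first Sunday is therefore September 1 (same day).
The third Sunday is 1 + 2×7 = September 15.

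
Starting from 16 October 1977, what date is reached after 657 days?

+365 (one year) → Oct 16, 1978 (292 left).
Oct has 31 days: +16 → Nov 1, 1978 (276 left).
Nov has 30 days: +30 → Dec 1, 1978 (246 left).
Dec has 31 days: +31 → Jan 1, 1979 (215 left).
Jan has 31 days: +31 → Feb 1, 1979 (184 left).
Feb has 28 days: +28 → Mar 1, 1979 (156 left).
Mar has 31 days: +31 → Apr 1, 1979 (125 left).
Apr has 30 days: +30 → May 1, 1979 (95 left).
May has 31 days: +31 → Jun 1, 1979 (64 left).
Jun has 30 days: +30 → Jul 1, 1979 (34 left).
Jul has 31 days: +31 → Aug 1, 1979 (3 left).
+3 → Aug 4, 1979.

August 4, 1979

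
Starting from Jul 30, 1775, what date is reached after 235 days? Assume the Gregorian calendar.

Jul has 31 days: +2 → Aug 1, 1775 (233 left).
Aug has 31 days: +31 → Sep 1, 1775 (202 left).
Sep has 30 days: +30 → Oct 1, 1775 (172 left).
Oct has 31 days: +31 → Nov 1, 1775 (141 left).
Nov has 30 days: +30 → Dec 1, 1775 (111 left).
Dec has 31 days: +31 → Jan 1, 1776 (80 left).
Jan has 31 days: +31 → Feb 1, 1776 (49 left).
Feb has 29 days: +29 → Mar 1, 1776 (20 left).
+20 → Mar 21, 1776.

March 21, 1776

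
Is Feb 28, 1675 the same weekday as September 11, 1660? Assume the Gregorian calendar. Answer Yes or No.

From Sep 11, 1660 to Feb 28, 1675 is 5283 days.
5283 mod 7 = 5, so they are different weekdays.
(Sep 11, 1660 is a Saturday; Feb 28, 1675 is a Thursday.)

No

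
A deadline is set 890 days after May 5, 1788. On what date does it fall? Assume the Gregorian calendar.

+365 (one year) → May 5, 1789 (525 left).
+365 (one year) → May 5, 1790 (160 left).
May has 31 days: +27 → Jun 1, 1790 (133 left).
Jun has 30 days: +30 → Jul 1, 1790 (103 left).
Jul has 31 days: +31 → Aug 1, 1790 (72 left).
Aug has 31 days: +31 → Sep 1, 1790 (41 left).
Sep has 30 days: +30 → Oct 1, 1790 (11 left).
+11 → Oct 12, 1790.

October 12, 1790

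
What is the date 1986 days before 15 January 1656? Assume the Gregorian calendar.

August 8, 1650

−365 (one year) → Jan 15, 1655 (1621 left).
−365 (one year) → Jan 15, 1654 (1256 left).
−365 (one year) → Jan 15, 1653 (891 left).
−366 (one year; includes Feb 29, 1652) → Jan 15, 1652 (525 left).
−365 (one year) → Jan 15, 1651 (160 left).
−15 → Dec 31, 1650 (end of Dec, 31 days; 145 left).
−31 → Nov 30, 1650 (end of Nov, 30 days; 114 left).
−30 → Oct 31, 1650 (end of Oct, 31 days; 84 left).
−31 → Sep 30, 1650 (end of Sep, 30 days; 53 left).
−30 → Aug 31, 1650 (end of Aug, 31 days; 23 left).
−23 → Aug 8, 1650.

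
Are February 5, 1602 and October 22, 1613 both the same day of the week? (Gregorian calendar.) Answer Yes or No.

From Feb 5, 1602 to Oct 22, 1613 is 4277 days.
4277 mod 7 = 0, so they are the same weekday.
(Feb 5, 1602 is a Tuesday; Oct 22, 1613 is a Tuesday.)

Yes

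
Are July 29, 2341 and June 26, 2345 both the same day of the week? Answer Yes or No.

From Jul 29, 2341 to Jun 26, 2345 is 1428 days.
1428 mod 7 = 0, so they are the same weekday.
(Jul 29, 2341 is a Tuesday; Jun 26, 2345 is a Tuesday.)

Yes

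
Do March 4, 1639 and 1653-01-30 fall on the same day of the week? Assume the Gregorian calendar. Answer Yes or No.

From Mar 4, 1639 to Jan 30, 1653 is 5081 days.
5081 mod 7 = 6, so they are different weekdays.
(Mar 4, 1639 is a Friday; Jan 30, 1653 is a Thursday.)

No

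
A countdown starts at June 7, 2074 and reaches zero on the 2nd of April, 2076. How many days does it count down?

665

Jun 7, 2074 → Jun 7, 2075: 365 days.
Jun 7, 2075 → Jul 7, 2075: 30 days (June has 30).
Jul 7, 2075 → Aug 7, 2075: 31 days (July has 31).
Aug 7, 2075 → Sep 7, 2075: 31 days (August has 31).
Sep 7, 2075 → Oct 7, 2075: 30 days (September has 30).
Oct 7, 2075 → Nov 7, 2075: 31 days (October has 31).
Nov 7, 2075 → Dec 7, 2075: 30 days (November has 30).
Dec 7, 2075 → Jan 7, 2076: 31 days (December has 31).
Jan 7, 2076 → Feb 7, 2076: 31 days (January has 31).
Feb 7, 2076 → Mar 7, 2076: 29 days (February has 29).
Mar 7, 2076 → Apr 2, 2076: 26 days.
Total: 665 days.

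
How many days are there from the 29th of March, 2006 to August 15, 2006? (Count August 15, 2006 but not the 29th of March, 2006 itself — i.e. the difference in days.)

139

Mar 29, 2006 → Apr 29, 2006: 31 days (March has 31).
Apr 29, 2006 → May 29, 2006: 30 days (April has 30).
May 29, 2006 → Jun 29, 2006: 31 days (May has 31).
Jun 29, 2006 → Jul 29, 2006: 30 days (June has 30).
Jul 29, 2006 → Aug 15, 2006: 17 days.
Total: 139 days.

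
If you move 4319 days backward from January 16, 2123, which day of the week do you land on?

Jan 16, 2123 is a Saturday.
4319 mod 7 = 0, so 4319 days before a Saturday is Saturday − 0 = Saturday.

Saturday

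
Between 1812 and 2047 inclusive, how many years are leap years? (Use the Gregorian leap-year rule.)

58

Multiples of 4 in [1812,2047]: 59.
Of those, multiples of 100: 2 (not leap unless ÷400).
Multiples of 400: 1.
Leap years = 59 − 2 + 1 = 58.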